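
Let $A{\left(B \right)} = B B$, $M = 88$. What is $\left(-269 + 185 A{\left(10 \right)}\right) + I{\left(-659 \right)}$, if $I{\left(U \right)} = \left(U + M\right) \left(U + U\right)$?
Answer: $770809$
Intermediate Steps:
$A{\left(B \right)} = B^{2}$
$I{\left(U \right)} = 2 U \left(88 + U\right)$ ($I{\left(U \right)} = \left(U + 88\right) \left(U + U\right) = \left(88 + U\right) 2 U = 2 U \left(88 + U\right)$)
$\left(-269 + 185 A{\left(10 \right)}\right) + I{\left(-659 \right)} = \left(-269 + 185 \cdot 10^{2}\right) + 2 \left(-659\right) \left(88 - 659\right) = \left(-269 + 185 \cdot 100\right) + 2 \left(-659\right) \left(-571\right) = \left(-269 + 18500\right) + 752578 = 18231 + 752578 = 770809$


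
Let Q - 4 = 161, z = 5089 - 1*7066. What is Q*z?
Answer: -326205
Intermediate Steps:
z = -1977 (z = 5089 - 7066 = -1977)
Q = 165 (Q = 4 + 161 = 165)
Q*z = 165*(-1977) = -326205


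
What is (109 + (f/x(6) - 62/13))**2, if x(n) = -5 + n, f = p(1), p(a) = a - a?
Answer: 1836025/169 ≈ 10864.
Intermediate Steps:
p(a) = 0
f = 0
(109 + (f/x(6) - 62/13))**2 = (109 + (0/(-5 + 6) - 62/13))**2 = (109 + (0/1 - 62*1/13))**2 = (109 + (0*1 - 62/13))**2 = (109 + (0 - 62/13))**2 = (109 - 62/13)**2 = (1355/13)**2 = 1836025/169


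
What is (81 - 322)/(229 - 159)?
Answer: -241/70 ≈ -3.4429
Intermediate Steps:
(81 - 322)/(229 - 159) = -241/70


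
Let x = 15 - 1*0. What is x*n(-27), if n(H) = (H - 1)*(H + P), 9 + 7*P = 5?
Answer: 11580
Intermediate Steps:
P = -4/7 (P = -9/7 + (⅐)*5 = -9/7 + 5/7 = -4/7 ≈ -0.57143)
n(H) = (-1 + H)*(-4/7 + H) (n(H) = (H - 1)*(H - 4/7) = (-1 + H)*(-4/7 + H))
x = 15 (x = 15 + 0 = 15)
x*n(-27) = 15*(4/7 + (-27)² - 11/7*(-27)) = 15*(4/7 + 729 + 297/7) = 15*772 = 11580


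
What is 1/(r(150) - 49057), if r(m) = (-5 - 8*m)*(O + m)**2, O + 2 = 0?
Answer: -1/26443377 ≈ -3.7817e-8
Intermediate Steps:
O = -2 (O = -2 + 0 = -2)
r(m) = (-2 + m)**2*(-5 - 8*m) (r(m) = (-5 - 8*m)*(-2 + m)**2 = (-2 + m)**2*(-5 - 8*m))
1/(r(150) - 49057) = 1/((-2 + 150)**2*(-5 - 8*150) - 49057) = 1/(148**2*(-5 - 1200) - 49057) = 1/(21904*(-1205) - 49057) = 1/(-26394320 - 49057) = 1/(-26443377) = -1/26443377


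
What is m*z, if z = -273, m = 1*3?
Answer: -819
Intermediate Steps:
m = 3
m*z = 3*(-273) = -819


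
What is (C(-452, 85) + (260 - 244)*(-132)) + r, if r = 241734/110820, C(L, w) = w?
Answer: -37398401/18470 ≈ -2024.8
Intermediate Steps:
r = 40289/18470 (r = 241734*(1/110820) = 40289/18470 ≈ 2.1813)
(C(-452, 85) + (260 - 244)*(-132)) + r = (85 + (260 - 244)*(-132)) + 40289/18470 = (85 + 16*(-132)) + 40289/18470 = (85 - 2112) + 40289/18470 = -2027 + 40289/18470 = -37398401/18470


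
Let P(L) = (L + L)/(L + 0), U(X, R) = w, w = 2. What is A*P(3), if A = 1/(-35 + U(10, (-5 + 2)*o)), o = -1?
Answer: -2/33 ≈ -0.060606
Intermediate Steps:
U(X, R) = 2
A = -1/33 (A = 1/(-35 + 2) = 1/(-33) = -1/33 ≈ -0.030303)
P(L) = 2 (P(L) = (2*L)/L = 2)
A*P(3) = -1/33*2 = -2/33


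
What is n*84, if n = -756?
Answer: -63504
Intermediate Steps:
n*84 = -756*84 = -63504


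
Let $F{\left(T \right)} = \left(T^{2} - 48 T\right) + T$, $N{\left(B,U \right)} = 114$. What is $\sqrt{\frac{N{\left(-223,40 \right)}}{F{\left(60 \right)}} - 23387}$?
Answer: $\frac{i \sqrt{395237830}}{130} \approx 152.93 i$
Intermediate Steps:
$F{\left(T \right)} = T^{2} - 47 T$
$\sqrt{\frac{N{\left(-223,40 \right)}}{F{\left(60 \right)}} - 23387} = \sqrt{\frac{114}{60 \left(-47 + 60\right)} - 23387} = \sqrt{\frac{114}{60 \cdot 13} - 23387} = \sqrt{\frac{114}{780} - 23387} = \sqrt{114 \cdot \frac{1}{780} - 23387} = \sqrt{\frac{19}{130} - 23387} = \sqrt{- \frac{3040291}{130}} = \frac{i \sqrt{395237830}}{130}$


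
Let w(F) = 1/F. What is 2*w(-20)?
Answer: -⅒ ≈ -0.10000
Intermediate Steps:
2*w(-20) = 2/(-20) = 2*(-1/20) = -⅒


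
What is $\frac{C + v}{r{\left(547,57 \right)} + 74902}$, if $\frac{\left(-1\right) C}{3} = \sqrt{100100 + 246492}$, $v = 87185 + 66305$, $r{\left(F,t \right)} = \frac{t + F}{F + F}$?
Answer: $\frac{41979515}{20485848} - \frac{547 \sqrt{21662}}{3414308} \approx 2.0256$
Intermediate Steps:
$r{\left(F,t \right)} = \frac{F + t}{2 F}$
$v = 153490$
$C = - 12 \sqrt{21662}$ ($C = - 3 \sqrt{100100 + 246492} = - 3 \sqrt{346592} = - 3 \cdot 4 \sqrt{21662} = - 12 \sqrt{21662} \approx -1766.2$)
$\frac{C + v}{r{\left(547,57 \right)} + 74902} = \frac{- 12 \sqrt{21662} + 153490}{\frac{547 + 57}{2 \cdot 547} + 74902} = \frac{153490 - 12 \sqrt{21662}}{\frac{1}{2} \cdot \frac{1}{547} \cdot 604 + 74902} = \frac{153490 - 12 \sqrt{21662}}{\frac{302}{547} + 74902} = \frac{153490 - 12 \sqrt{21662}}{\frac{40971696}{547}} = \left(153490 - 12 \sqrt{21662}\right) \frac{547}{40971696} = \frac{41979515}{20485848} - \frac{547 \sqrt{21662}}{3414308}$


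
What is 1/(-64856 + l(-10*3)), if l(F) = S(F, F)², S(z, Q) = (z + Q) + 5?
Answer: -1/61831 ≈ -1.6173e-5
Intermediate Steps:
S(z, Q) = 5 + Q + z (S(z, Q) = (Q + z) + 5 = 5 + Q + z)
l(F) = (5 + 2*F)² (l(F) = (5 + F + F)² = (5 + 2*F)²)
1/(-64856 + l(-10*3)) = 1/(-64856 + (5 + 2*(-10*3))²) = 1/(-64856 + (5 + 2*(-30))²) = 1/(-64856 + (5 - 60)²) = 1/(-64856 + (-55)²) = 1/(-64856 + 3025) = 1/(-61831) = -1/61831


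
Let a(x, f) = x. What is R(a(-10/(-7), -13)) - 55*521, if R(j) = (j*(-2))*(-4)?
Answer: -200505/7 ≈ -28644.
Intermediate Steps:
R(j) = 8*j (R(j) = -2*j*(-4) = 8*j)
R(a(-10/(-7), -13)) - 55*521 = 8*(-10/(-7)) - 55*521 = 8*(-10*(-⅐)) - 1*28655 = 8*(10/7) - 28655 = 80/7 - 28655 = -200505/7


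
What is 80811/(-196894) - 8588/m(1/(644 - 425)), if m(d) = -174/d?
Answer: -694229147/3751421382 ≈ -0.18506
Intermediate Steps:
80811/(-196894) - 8588/m(1/(644 - 425)) = 80811/(-196894) - 8588*(-1/(174*(644 - 425))) = 80811*(-1/196894) - 8588/((-174/(1/219))) = -80811/196894 - 8588/((-174/1/219)) = -80811/196894 - 8588/((-174*219)) = -80811/196894 - 8588/(-38106) = -80811/196894 - 8588*(-1/38106) = -80811/196894 + 4294/19053 = -694229147/3751421382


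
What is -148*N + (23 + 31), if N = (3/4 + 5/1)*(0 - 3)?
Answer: 2607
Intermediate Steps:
N = -69/4 (N = (3*(¼) + 5*1)*(-3) = (¾ + 5)*(-3) = (23/4)*(-3) = -69/4 ≈ -17.250)
-148*N + (23 + 31) = -148*(-69/4) + (23 + 31) = 2553 + 54 = 2607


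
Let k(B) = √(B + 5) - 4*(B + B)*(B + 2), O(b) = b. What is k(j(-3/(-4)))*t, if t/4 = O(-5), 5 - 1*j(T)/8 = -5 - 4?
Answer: 2042880 - 60*√13 ≈ 2.0427e+6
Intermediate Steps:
j(T) = 112 (j(T) = 40 - 8*(-5 - 4) = 40 - 8*(-9) = 40 + 72 = 112)
k(B) = √(5 + B) - 8*B*(2 + B) (k(B) = √(5 + B) - 4*2*B*(2 + B) = √(5 + B) - 8*B*(2 + B))
t = -20 (t = 4*(-5) = -20)
k(j(-3/(-4)))*t = (√(5 + 112) - 16*112 - 8*112²)*(-20) = (√117 - 1792 - 8*12544)*(-20) = (3*√13 - 1792 - 100352)*(-20) = (-102144 + 3*√13)*(-20) = 2042880 - 60*√13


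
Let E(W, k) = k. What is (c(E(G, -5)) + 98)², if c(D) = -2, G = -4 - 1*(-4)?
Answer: 9216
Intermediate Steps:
G = 0 (G = -4 + 4 = 0)
(c(E(G, -5)) + 98)² = (-2 + 98)² = 96² = 9216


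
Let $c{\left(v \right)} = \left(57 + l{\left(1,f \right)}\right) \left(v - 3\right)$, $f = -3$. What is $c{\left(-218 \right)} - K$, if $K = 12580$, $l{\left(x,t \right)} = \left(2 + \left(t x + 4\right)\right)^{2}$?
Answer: $-27166$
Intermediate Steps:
$l{\left(x,t \right)} = \left(6 + t x\right)^{2}$ ($l{\left(x,t \right)} = \left(2 + \left(4 + t x\right)\right)^{2} = \left(6 + t x\right)^{2}$)
$c{\left(v \right)} = -198 + 66 v$ ($c{\left(v \right)} = \left(57 + \left(6 - 3\right)^{2}\right) \left(v - 3\right) = \left(57 + \left(6 - 3\right)^{2}\right) \left(-3 + v\right) = \left(57 + 3^{2}\right) \left(-3 + v\right) = \left(57 + 9\right) \left(-3 + v\right) = 66 \left(-3 + v\right) = -198 + 66 v$)
$c{\left(-218 \right)} - K = \left(-198 + 66 \left(-218\right)\right) - 12580 = \left(-198 - 14388\right) - 12580 = -14586 - 12580 = -27166$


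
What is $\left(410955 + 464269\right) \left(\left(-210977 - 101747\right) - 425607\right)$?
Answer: $-646205011144$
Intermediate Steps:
$\left(410955 + 464269\right) \left(\left(-210977 - 101747\right) - 425607\right) = 875224 \left(-312724 - 425607\right) = 875224 \left(-738331\right) = -646205011144$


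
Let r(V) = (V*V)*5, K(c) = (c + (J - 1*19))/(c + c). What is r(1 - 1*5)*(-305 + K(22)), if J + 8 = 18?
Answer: -268140/11 ≈ -24376.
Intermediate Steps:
J = 10 (J = -8 + 18 = 10)
K(c) = (-9 + c)/(2*c) (K(c) = (c + (10 - 1*19))/(c + c) = (c + (10 - 19))/((2*c)) = (c - 9)*(1/(2*c)) = (-9 + c)*(1/(2*c)) = (-9 + c)/(2*c))
r(V) = 5*V² (r(V) = V²*5 = 5*V²)
r(1 - 1*5)*(-305 + K(22)) = (5*(1 - 1*5)²)*(-305 + (½)*(-9 + 22)/22) = (5*(1 - 5)²)*(-305 + (½)*(1/22)*13) = (5*(-4)²)*(-305 + 13/44) = (5*16)*(-13407/44) = 80*(-13407/44) = -268140/11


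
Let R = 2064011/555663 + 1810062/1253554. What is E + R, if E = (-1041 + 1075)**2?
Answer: 404404533965656/348276788151 ≈ 1161.2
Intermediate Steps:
E = 1156 (E = 34**2 = 1156)
R = 1796566863100/348276788151 (R = 2064011*(1/555663) + 1810062*(1/1253554) = 2064011/555663 + 905031/626777 = 1796566863100/348276788151 ≈ 5.1584)
E + R = 1156 + 1796566863100/348276788151 = 404404533965656/348276788151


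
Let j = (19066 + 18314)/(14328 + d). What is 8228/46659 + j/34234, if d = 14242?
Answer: 402463303003/2281777628271 ≈ 0.17638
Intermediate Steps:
j = 3738/2857 (j = (19066 + 18314)/(14328 + 14242) = 37380/28570 = 37380*(1/28570) = 3738/2857 ≈ 1.3084)
8228/46659 + j/34234 = 8228/46659 + (3738/2857)/34234 = 8228*(1/46659) + (3738/2857)*(1/34234) = 8228/46659 + 1869/48903269 = 402463303003/2281777628271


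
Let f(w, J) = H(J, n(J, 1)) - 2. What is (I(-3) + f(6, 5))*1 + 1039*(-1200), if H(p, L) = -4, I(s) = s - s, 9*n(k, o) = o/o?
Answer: -1246806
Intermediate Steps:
n(k, o) = ⅑ (n(k, o) = (o/o)/9 = (⅑)*1 = ⅑)
I(s) = 0
f(w, J) = -6 (f(w, J) = -4 - 2 = -6)
(I(-3) + f(6, 5))*1 + 1039*(-1200) = (0 - 6)*1 + 1039*(-1200) = -6*1 - 1246800 = -6 - 1246800 = -1246806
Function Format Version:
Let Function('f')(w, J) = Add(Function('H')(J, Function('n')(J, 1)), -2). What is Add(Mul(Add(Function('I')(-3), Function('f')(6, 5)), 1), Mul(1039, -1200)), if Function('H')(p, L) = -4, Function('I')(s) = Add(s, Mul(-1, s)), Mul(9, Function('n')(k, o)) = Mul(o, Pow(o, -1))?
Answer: -1246806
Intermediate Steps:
Function('n')(k, o) = Rational(1, 9) (Function('n')(k, o) = Mul(Rational(1, 9), Mul(o, Pow(o, -1))) = Mul(Rational(1, 9), 1) = Rational(1, 9))
Function('I')(s) = 0
Function('f')(w, J) = -6 (Function('f')(w, J) = Add(-4, -2) = -6)
Add(Mul(Add(Function('I')(-3), Function('f')(6, 5)), 1), Mul(1039, -1200)) = Add(Mul(Add(0, -6), 1), Mul(1039, -1200)) = Add(Mul(-6, 1), -1246800) = Add(-6, -1246800) = -1246806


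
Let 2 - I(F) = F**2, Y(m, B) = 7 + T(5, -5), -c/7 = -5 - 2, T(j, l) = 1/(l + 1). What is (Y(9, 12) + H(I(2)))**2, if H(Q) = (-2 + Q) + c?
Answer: 42849/16 ≈ 2678.1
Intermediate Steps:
T(j, l) = 1/(1 + l)
c = 49 (c = -7*(-5 - 2) = -7*(-7) = 49)
Y(m, B) = 27/4 (Y(m, B) = 7 + 1/(1 - 5) = 7 + 1/(-4) = 7 - 1/4 = 27/4)
I(F) = 2 - F**2
H(Q) = 47 + Q (H(Q) = (-2 + Q) + 49 = 47 + Q)
(Y(9, 12) + H(I(2)))**2 = (27/4 + (47 + (2 - 1*2**2)))**2 = (27/4 + (47 + (2 - 1*4)))**2 = (27/4 + (47 + (2 - 4)))**2 = (27/4 + (47 - 2))**2 = (27/4 + 45)**2 = (207/4)**2 = 42849/16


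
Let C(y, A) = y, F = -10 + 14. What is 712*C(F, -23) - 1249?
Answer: 1599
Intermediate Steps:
F = 4
712*C(F, -23) - 1249 = 712*4 - 1249 = 2848 - 1249 = 1599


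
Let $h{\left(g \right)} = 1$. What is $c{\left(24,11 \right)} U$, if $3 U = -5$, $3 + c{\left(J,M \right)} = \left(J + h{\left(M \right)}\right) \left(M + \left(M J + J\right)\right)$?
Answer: $- \frac{37360}{3} \approx -12453.0$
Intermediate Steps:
$c{\left(J,M \right)} = -3 + \left(1 + J\right) \left(J + M + J M\right)$ ($c{\left(J,M \right)} = -3 + \left(J + 1\right) \left(M + \left(M J + J\right)\right) = -3 + \left(1 + J\right) \left(M + \left(J M + J\right)\right) = -3 + \left(1 + J\right) \left(M + \left(J + J M\right)\right) = -3 + \left(1 + J\right) \left(J + M + J M\right)$)
$U = - \frac{5}{3}$ ($U = \frac{1}{3} \left(-5\right) = - \frac{5}{3} \approx -1.6667$)
$c{\left(24,11 \right)} U = \left(-3 + 24 + 11 + 24^{2} + 11 \cdot 24^{2} + 2 \cdot 24 \cdot 11\right) \left(- \frac{5}{3}\right) = \left(-3 + 24 + 11 + 576 + 11 \cdot 576 + 528\right) \left(- \frac{5}{3}\right) = \left(-3 + 24 + 11 + 576 + 6336 + 528\right) \left(- \frac{5}{3}\right) = 7472 \left(- \frac{5}{3}\right) = - \frac{37360}{3}$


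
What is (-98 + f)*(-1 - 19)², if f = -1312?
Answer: -564000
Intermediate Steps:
(-98 + f)*(-1 - 19)² = (-98 - 1312)*(-1 - 19)² = -1410*(-20)² = -1410*400 = -564000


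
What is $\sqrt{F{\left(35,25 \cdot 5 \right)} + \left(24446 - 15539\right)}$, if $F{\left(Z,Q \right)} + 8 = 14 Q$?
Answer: $\sqrt{10649} \approx 103.19$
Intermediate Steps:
$F{\left(Z,Q \right)} = -8 + 14 Q$
$\sqrt{F{\left(35,25 \cdot 5 \right)} + \left(24446 - 15539\right)} = \sqrt{\left(-8 + 14 \cdot 25 \cdot 5\right) + \left(24446 - 15539\right)} = \sqrt{\left(-8 + 14 \cdot 125\right) + \left(24446 - 15539\right)} = \sqrt{\left(-8 + 1750\right) + 8907} = \sqrt{1742 + 8907} = \sqrt{10649}$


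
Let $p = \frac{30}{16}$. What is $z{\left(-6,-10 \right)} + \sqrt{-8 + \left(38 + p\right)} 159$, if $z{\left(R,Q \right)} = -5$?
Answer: $-5 + \frac{159 \sqrt{510}}{4} \approx 892.68$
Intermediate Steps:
$p = \frac{15}{8}$ ($p = 30 \cdot \frac{1}{16} = \frac{15}{8} \approx 1.875$)
$z{\left(-6,-10 \right)} + \sqrt{-8 + \left(38 + p\right)} 159 = -5 + \sqrt{-8 + \left(38 + \frac{15}{8}\right)} 159 = -5 + \sqrt{-8 + \frac{319}{8}} \cdot 159 = -5 + \sqrt{\frac{255}{8}} \cdot 159 = -5 + \frac{\sqrt{510}}{4} \cdot 159 = -5 + \frac{159 \sqrt{510}}{4}$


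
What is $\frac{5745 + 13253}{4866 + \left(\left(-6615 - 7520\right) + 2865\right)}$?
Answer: $- \frac{9499}{3202} \approx -2.9666$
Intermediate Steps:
$\frac{5745 + 13253}{4866 + \left(\left(-6615 - 7520\right) + 2865\right)} = \frac{18998}{4866 + \left(-14135 + 2865\right)} = \frac{18998}{4866 - 11270} = \frac{18998}{-6404} = 18998 \left(- \frac{1}{6404}\right) = - \frac{9499}{3202}$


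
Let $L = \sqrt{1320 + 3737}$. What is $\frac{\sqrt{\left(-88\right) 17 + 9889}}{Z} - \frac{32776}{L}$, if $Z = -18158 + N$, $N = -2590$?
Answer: $- \frac{32776 \sqrt{5057}}{5057} - \frac{\sqrt{8393}}{20748} \approx -460.91$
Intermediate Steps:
$L = \sqrt{5057} \approx 71.113$
$Z = -20748$ ($Z = -18158 - 2590 = -20748$)
$\frac{\sqrt{\left(-88\right) 17 + 9889}}{Z} - \frac{32776}{L} = \frac{\sqrt{\left(-88\right) 17 + 9889}}{-20748} - \frac{32776}{\sqrt{5057}} = \sqrt{-1496 + 9889} \left(- \frac{1}{20748}\right) - 32776 \frac{\sqrt{5057}}{5057} = \sqrt{8393} \left(- \frac{1}{20748}\right) - \frac{32776 \sqrt{5057}}{5057} = - \frac{\sqrt{8393}}{20748} - \frac{32776 \sqrt{5057}}{5057} = - \frac{32776 \sqrt{5057}}{5057} - \frac{\sqrt{8393}}{20748}$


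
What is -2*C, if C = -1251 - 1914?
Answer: 6330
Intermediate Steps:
C = -3165
-2*C = -2*(-3165) = 6330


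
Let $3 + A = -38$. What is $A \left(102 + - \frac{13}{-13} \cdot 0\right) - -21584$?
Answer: $17402$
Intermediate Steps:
$A = -41$ ($A = -3 - 38 = -41$)
$A \left(102 + - \frac{13}{-13} \cdot 0\right) - -21584 = - 41 \left(102 + - \frac{13}{-13} \cdot 0\right) - -21584 = - 41 \left(102 + \left(-13\right) \left(- \frac{1}{13}\right) 0\right) + 21584 = - 41 \left(102 + 1 \cdot 0\right) + 21584 = - 41 \left(102 + 0\right) + 21584 = \left(-41\right) 102 + 21584 = -4182 + 21584 = 17402$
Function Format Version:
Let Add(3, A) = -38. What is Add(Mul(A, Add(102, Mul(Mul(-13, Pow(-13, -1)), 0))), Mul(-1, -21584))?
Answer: 17402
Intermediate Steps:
A = -41 (A = Add(-3, -38) = -41)
Add(Mul(A, Add(102, Mul(Mul(-13, Pow(-13, -1)), 0))), Mul(-1, -21584)) = Add(Mul(-41, Add(102, Mul(Mul(-13, Pow(-13, -1)), 0))), Mul(-1, -21584)) = Add(Mul(-41, Add(102, Mul(Mul(-13, Rational(-1, 13)), 0))), 21584) = Add(Mul(-41, Add(102, Mul(1, 0))), 21584) = Add(Mul(-41, Add(102, 0)), 21584) = Add(Mul(-41, 102), 21584) = Add(-4182, 21584) = 17402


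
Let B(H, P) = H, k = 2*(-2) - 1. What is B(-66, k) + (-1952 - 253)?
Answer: -2271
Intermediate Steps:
k = -5 (k = -4 - 1 = -5)
B(-66, k) + (-1952 - 253) = -66 + (-1952 - 253) = -66 - 2205 = -2271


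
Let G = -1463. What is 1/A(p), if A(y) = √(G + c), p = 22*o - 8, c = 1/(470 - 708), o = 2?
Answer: -I*√82870410/348195 ≈ -0.026144*I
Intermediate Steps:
c = -1/238 (c = 1/(-238) = -1/238 ≈ -0.0042017)
p = 36 (p = 22*2 - 8 = 44 - 8 = 36)
A(y) = I*√82870410/238 (A(y) = √(-1463 - 1/238) = √(-348195/238) = I*√82870410/238)
1/A(p) = 1/(I*√82870410/238) = -I*√82870410/348195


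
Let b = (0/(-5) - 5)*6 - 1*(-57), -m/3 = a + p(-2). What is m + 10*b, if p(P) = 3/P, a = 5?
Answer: 519/2 ≈ 259.50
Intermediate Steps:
m = -21/2 (m = -3*(5 + 3/(-2)) = -3*(5 + 3*(-½)) = -3*(5 - 3/2) = -3*7/2 = -21/2 ≈ -10.500)
b = 27 (b = (0*(-⅕) - 5)*6 + 57 = (0 - 5)*6 + 57 = -5*6 + 57 = -30 + 57 = 27)
m + 10*b = -21/2 + 10*27 = -21/2 + 270 = 519/2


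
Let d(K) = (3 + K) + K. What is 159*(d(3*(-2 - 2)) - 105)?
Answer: -20034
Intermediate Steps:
d(K) = 3 + 2*K
159*(d(3*(-2 - 2)) - 105) = 159*((3 + 2*(3*(-2 - 2))) - 105) = 159*((3 + 2*(3*(-4))) - 105) = 159*((3 + 2*(-12)) - 105) = 159*((3 - 24) - 105) = 159*(-21 - 105) = 159*(-126) = -20034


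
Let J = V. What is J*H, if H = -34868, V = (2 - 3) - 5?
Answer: 209208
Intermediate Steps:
V = -6 (V = -1 - 5 = -6)
J = -6
J*H = -6*(-34868) = 209208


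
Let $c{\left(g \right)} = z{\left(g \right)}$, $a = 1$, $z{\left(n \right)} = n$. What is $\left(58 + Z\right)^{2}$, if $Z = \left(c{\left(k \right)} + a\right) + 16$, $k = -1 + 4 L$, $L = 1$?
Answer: $6084$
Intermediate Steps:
$k = 3$ ($k = -1 + 4 \cdot 1 = -1 + 4 = 3$)
$c{\left(g \right)} = g$
$Z = 20$ ($Z = \left(3 + 1\right) + 16 = 4 + 16 = 20$)
$\left(58 + Z\right)^{2} = \left(58 + 20\right)^{2} = 78^{2} = 6084$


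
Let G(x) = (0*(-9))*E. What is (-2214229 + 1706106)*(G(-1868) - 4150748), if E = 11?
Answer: 2109090526004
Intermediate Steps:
G(x) = 0 (G(x) = (0*(-9))*11 = 0*11 = 0)
(-2214229 + 1706106)*(G(-1868) - 4150748) = (-2214229 + 1706106)*(0 - 4150748) = -508123*(-4150748) = 2109090526004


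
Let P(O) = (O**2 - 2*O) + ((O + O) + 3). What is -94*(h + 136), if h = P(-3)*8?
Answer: -21808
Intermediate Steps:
P(O) = 3 + O**2 (P(O) = (O**2 - 2*O) + (2*O + 3) = (O**2 - 2*O) + (3 + 2*O) = 3 + O**2)
h = 96 (h = (3 + (-3)**2)*8 = (3 + 9)*8 = 12*8 = 96)
-94*(h + 136) = -94*(96 + 136) = -94*232 = -21808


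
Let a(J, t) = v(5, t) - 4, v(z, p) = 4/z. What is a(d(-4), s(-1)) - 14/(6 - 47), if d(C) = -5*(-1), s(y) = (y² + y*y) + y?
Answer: -586/205 ≈ -2.8585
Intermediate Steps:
s(y) = y + 2*y² (s(y) = (y² + y²) + y = 2*y² + y = y + 2*y²)
d(C) = 5
a(J, t) = -16/5 (a(J, t) = 4/5 - 4 = 4*(⅕) - 4 = ⅘ - 4 = -16/5)
a(d(-4), s(-1)) - 14/(6 - 47) = -16/5 - 14/(6 - 47) = -16/5 - 14/(-41) = -16/5 - 1/41*(-14) = -16/5 + 14/41 = -586/205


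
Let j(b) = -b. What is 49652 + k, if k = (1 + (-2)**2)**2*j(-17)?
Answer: 50077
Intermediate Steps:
k = 425 (k = (1 + (-2)**2)**2*(-1*(-17)) = (1 + 4)**2*17 = 5**2*17 = 25*17 = 425)
49652 + k = 49652 + 425 = 50077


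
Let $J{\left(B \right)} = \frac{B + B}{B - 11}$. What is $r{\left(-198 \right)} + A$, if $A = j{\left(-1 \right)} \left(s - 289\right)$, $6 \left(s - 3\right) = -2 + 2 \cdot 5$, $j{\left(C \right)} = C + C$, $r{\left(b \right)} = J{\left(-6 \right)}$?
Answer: $\frac{29072}{51} \approx 570.04$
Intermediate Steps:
$J{\left(B \right)} = \frac{2 B}{-11 + B}$
$r{\left(b \right)} = \frac{12}{17}$ ($r{\left(b \right)} = 2 \left(-6\right) \frac{1}{-11 - 6} = 2 \left(-6\right) \frac{1}{-17} = 2 \left(-6\right) \left(- \frac{1}{17}\right) = \frac{12}{17}$)
$j{\left(C \right)} = 2 C$
$s = \frac{13}{3}$ ($s = 3 + \frac{-2 + 2 \cdot 5}{6} = 3 + \frac{-2 + 10}{6} = 3 + \frac{1}{6} \cdot 8 = 3 + \frac{4}{3} = \frac{13}{3} \approx 4.3333$)
$A = \frac{1708}{3}$ ($A = 2 \left(-1\right) \left(\frac{13}{3} - 289\right) = \left(-2\right) \left(- \frac{854}{3}\right) = \frac{1708}{3} \approx 569.33$)
$r{\left(-198 \right)} + A = \frac{12}{17} + \frac{1708}{3} = \frac{29072}{51}$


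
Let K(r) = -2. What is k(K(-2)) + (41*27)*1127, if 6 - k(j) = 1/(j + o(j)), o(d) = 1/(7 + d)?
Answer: 11228360/9 ≈ 1.2476e+6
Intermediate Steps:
k(j) = 6 - 1/(j + 1/(7 + j))
k(K(-2)) + (41*27)*1127 = (6 + (-1 + 6*(-2))*(7 - 2))/(1 - 2*(7 - 2)) + (41*27)*1127 = (6 + (-1 - 12)*5)/(1 - 2*5) + 1107*1127 = (6 - 13*5)/(1 - 10) + 1247589 = (6 - 65)/(-9) + 1247589 = -⅑*(-59) + 1247589 = 59/9 + 1247589 = 11228360/9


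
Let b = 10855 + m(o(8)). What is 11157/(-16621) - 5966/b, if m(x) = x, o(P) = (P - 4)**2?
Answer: -220448633/180686891 ≈ -1.2201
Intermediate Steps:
o(P) = (-4 + P)**2
b = 10871 (b = 10855 + (-4 + 8)**2 = 10855 + 4**2 = 10855 + 16 = 10871)
11157/(-16621) - 5966/b = 11157/(-16621) - 5966/10871 = 11157*(-1/16621) - 5966*1/10871 = -11157/16621 - 5966/10871 = -220448633/180686891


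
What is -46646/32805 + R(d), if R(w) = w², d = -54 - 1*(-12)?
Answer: 57821374/32805 ≈ 1762.6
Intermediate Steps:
d = -42 (d = -54 + 12 = -42)
-46646/32805 + R(d) = -46646/32805 + (-42)² = -46646*1/32805 + 1764 = -46646/32805 + 1764 = 57821374/32805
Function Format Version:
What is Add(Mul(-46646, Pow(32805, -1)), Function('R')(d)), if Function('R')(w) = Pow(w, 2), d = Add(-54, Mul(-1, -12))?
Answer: Rational(57821374, 32805) ≈ 1762.6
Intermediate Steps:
d = -42 (d = Add(-54, 12) = -42)
Add(Mul(-46646, Pow(32805, -1)), Function('R')(d)) = Add(Mul(-46646, Pow(32805, -1)), Pow(-42, 2)) = Add(Mul(-46646, Rational(1, 32805)), 1764) = Add(Rational(-46646, 32805), 1764) = Rational(57821374, 32805)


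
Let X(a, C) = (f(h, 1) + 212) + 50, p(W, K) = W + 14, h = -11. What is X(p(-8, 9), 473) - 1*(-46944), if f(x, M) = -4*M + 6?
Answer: 47208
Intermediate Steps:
p(W, K) = 14 + W
f(x, M) = 6 - 4*M
X(a, C) = 264 (X(a, C) = ((6 - 4*1) + 212) + 50 = ((6 - 4) + 212) + 50 = (2 + 212) + 50 = 214 + 50 = 264)
X(p(-8, 9), 473) - 1*(-46944) = 264 - 1*(-46944) = 264 + 46944 = 47208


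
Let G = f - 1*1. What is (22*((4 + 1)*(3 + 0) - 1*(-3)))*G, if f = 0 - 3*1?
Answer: -1584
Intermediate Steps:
f = -3 (f = 0 - 3 = -3)
G = -4 (G = -3 - 1*1 = -3 - 1 = -4)
(22*((4 + 1)*(3 + 0) - 1*(-3)))*G = (22*((4 + 1)*(3 + 0) - 1*(-3)))*(-4) = (22*(5*3 + 3))*(-4) = (22*(15 + 3))*(-4) = (22*18)*(-4) = 396*(-4) = -1584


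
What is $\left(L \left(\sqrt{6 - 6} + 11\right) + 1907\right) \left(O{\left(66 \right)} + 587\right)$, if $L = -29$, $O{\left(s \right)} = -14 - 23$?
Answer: $873400$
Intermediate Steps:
$O{\left(s \right)} = -37$ ($O{\left(s \right)} = -14 - 23 = -37$)
$\left(L \left(\sqrt{6 - 6} + 11\right) + 1907\right) \left(O{\left(66 \right)} + 587\right) = \left(- 29 \left(\sqrt{6 - 6} + 11\right) + 1907\right) \left(-37 + 587\right) = \left(- 29 \left(\sqrt{0} + 11\right) + 1907\right) 550 = \left(- 29 \left(0 + 11\right) + 1907\right) 550 = \left(\left(-29\right) 11 + 1907\right) 550 = \left(-319 + 1907\right) 550 = 1588 \cdot 550 = 873400$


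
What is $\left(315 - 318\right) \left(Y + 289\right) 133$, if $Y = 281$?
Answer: $-227430$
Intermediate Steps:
$\left(315 - 318\right) \left(Y + 289\right) 133 = \left(315 - 318\right) \left(281 + 289\right) 133 = \left(-3\right) 570 \cdot 133 = \left(-1710\right) 133 = -227430$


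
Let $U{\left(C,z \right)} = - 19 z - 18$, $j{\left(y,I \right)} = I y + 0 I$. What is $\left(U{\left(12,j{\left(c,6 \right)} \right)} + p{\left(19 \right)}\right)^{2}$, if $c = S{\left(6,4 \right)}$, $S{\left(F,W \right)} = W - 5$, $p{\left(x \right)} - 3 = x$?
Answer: $13924$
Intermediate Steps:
$p{\left(x \right)} = 3 + x$
$S{\left(F,W \right)} = -5 + W$ ($S{\left(F,W \right)} = W - 5 = -5 + W$)
$c = -1$ ($c = -5 + 4 = -1$)
$j{\left(y,I \right)} = I y$ ($j{\left(y,I \right)} = I y + 0 = I y$)
$U{\left(C,z \right)} = -18 - 19 z$
$\left(U{\left(12,j{\left(c,6 \right)} \right)} + p{\left(19 \right)}\right)^{2} = \left(\left(-18 - 19 \cdot 6 \left(-1\right)\right) + \left(3 + 19\right)\right)^{2} = \left(\left(-18 - -114\right) + 22\right)^{2} = \left(\left(-18 + 114\right) + 22\right)^{2} = \left(96 + 22\right)^{2} = 118^{2} = 13924$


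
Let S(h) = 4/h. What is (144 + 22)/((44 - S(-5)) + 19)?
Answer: 830/319 ≈ 2.6019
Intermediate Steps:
(144 + 22)/((44 - S(-5)) + 19) = (144 + 22)/((44 - 4/(-5)) + 19) = 166/((44 - 4*(-1)/5) + 19) = 166/((44 - 1*(-⅘)) + 19) = 166/((44 + ⅘) + 19) = 166/(224/5 + 19) = 166/(319/5) = (5/319)*166 = 830/319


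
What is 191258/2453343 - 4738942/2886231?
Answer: -1230470601612/786768291137 ≈ -1.5640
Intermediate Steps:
191258/2453343 - 4738942/2886231 = -1230470601612/786768291137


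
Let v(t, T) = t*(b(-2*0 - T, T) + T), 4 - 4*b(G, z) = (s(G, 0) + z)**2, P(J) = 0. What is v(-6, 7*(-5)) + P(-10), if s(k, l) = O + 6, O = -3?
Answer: 1740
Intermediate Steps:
s(k, l) = 3 (s(k, l) = -3 + 6 = 3)
b(G, z) = 1 - (3 + z)**2/4
v(t, T) = t*(1 + T - (3 + T)**2/4) (v(t, T) = t*((1 - (3 + T)**2/4) + T) = t*(1 + T - (3 + T)**2/4))
v(-6, 7*(-5)) + P(-10) = (1/4)*(-6)*(4 - (3 + 7*(-5))**2 + 4*(7*(-5))) + 0 = (1/4)*(-6)*(4 - (3 - 35)**2 + 4*(-35)) + 0 = (1/4)*(-6)*(4 - 1*(-32)**2 - 140) + 0 = (1/4)*(-6)*(4 - 1*1024 - 140) + 0 = (1/4)*(-6)*(4 - 1024 - 140) + 0 = (1/4)*(-6)*(-1160) + 0 = 1740 + 0 = 1740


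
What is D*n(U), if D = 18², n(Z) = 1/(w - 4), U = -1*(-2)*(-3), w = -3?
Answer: -324/7 ≈ -46.286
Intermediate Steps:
U = -6 (U = 2*(-3) = -6)
n(Z) = -⅐ (n(Z) = 1/(-3 - 4) = 1/(-7) = -⅐)
D = 324
D*n(U) = 324*(-⅐) = -324/7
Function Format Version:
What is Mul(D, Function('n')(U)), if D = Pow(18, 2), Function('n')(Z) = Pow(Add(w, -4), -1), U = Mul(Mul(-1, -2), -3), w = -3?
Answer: Rational(-324, 7) ≈ -46.286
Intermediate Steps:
U = -6 (U = Mul(2, -3) = -6)
Function('n')(Z) = Rational(-1, 7) (Function('n')(Z) = Pow(Add(-3, -4), -1) = Pow(-7, -1) = Rational(-1, 7))
D = 324
Mul(D, Function('n')(U)) = Mul(324, Rational(-1, 7)) = Rational(-324, 7)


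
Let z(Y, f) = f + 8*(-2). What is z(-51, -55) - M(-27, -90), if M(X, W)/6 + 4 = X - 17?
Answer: 217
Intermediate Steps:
z(Y, f) = -16 + f (z(Y, f) = f - 16 = -16 + f)
M(X, W) = -126 + 6*X (M(X, W) = -24 + 6*(X - 17) = -24 + 6*(-17 + X) = -24 + (-102 + 6*X) = -126 + 6*X)
z(-51, -55) - M(-27, -90) = (-16 - 55) - (-126 + 6*(-27)) = -71 - (-126 - 162) = -71 - 1*(-288) = -71 + 288 = 217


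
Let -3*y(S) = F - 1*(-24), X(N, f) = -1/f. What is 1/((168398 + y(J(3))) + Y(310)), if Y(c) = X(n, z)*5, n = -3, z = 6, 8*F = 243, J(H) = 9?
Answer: 24/4041097 ≈ 5.9390e-6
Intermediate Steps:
F = 243/8 (F = (1/8)*243 = 243/8 ≈ 30.375)
y(S) = -145/8 (y(S) = -(243/8 - 1*(-24))/3 = -(243/8 + 24)/3 = -1/3*435/8 = -145/8)
Y(c) = -5/6 (Y(c) = -1/6*5 = -5/6)
1/((168398 + y(J(3))) + Y(310)) = 1/((168398 - 145/8) - 5/6) = 1/(1347039/8 - 5/6) = 1/(4041097/24) = 24/4041097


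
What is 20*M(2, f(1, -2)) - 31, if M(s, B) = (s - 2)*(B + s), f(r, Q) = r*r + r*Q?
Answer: -31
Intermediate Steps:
f(r, Q) = r² + Q*r
M(s, B) = (-2 + s)*(B + s)
20*M(2, f(1, -2)) - 31 = 20*(2² - 2*(-2 + 1) - 2*2 + (1*(-2 + 1))*2) - 31 = 20*(4 - 2*(-1) - 4 + (1*(-1))*2) - 31 = 20*(4 - 2*(-1) - 4 - 1*2) - 31 = 20*(4 + 2 - 4 - 2) - 31 = 20*0 - 31 = 0 - 31 = -31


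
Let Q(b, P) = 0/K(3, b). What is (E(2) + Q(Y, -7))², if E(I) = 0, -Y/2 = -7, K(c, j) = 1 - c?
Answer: 0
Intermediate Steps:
Y = 14 (Y = -2*(-7) = 14)
Q(b, P) = 0 (Q(b, P) = 0/(1 - 1*3) = 0/(1 - 3) = 0/(-2) = 0*(-½) = 0)
(E(2) + Q(Y, -7))² = (0 + 0)² = 0² = 0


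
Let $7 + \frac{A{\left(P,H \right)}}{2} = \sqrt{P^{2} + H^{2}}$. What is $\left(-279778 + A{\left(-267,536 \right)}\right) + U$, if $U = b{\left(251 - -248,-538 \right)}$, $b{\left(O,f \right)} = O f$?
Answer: $-548254 + 2 \sqrt{358585} \approx -5.4706 \cdot 10^{5}$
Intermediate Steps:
$U = -268462$ ($U = \left(251 - -248\right) \left(-538\right) = \left(251 + 248\right) \left(-538\right) = 499 \left(-538\right) = -268462$)
$A{\left(P,H \right)} = -14 + 2 \sqrt{H^{2} + P^{2}}$ ($A{\left(P,H \right)} = -14 + 2 \sqrt{P^{2} + H^{2}} = -14 + 2 \sqrt{H^{2} + P^{2}}$)
$\left(-279778 + A{\left(-267,536 \right)}\right) + U = \left(-279778 - \left(14 - 2 \sqrt{536^{2} + \left(-267\right)^{2}}\right)\right) - 268462 = \left(-279778 - \left(14 - 2 \sqrt{287296 + 71289}\right)\right) - 268462 = \left(-279778 - \left(14 - 2 \sqrt{358585}\right)\right) - 268462 = \left(-279792 + 2 \sqrt{358585}\right) - 268462 = -548254 + 2 \sqrt{358585}$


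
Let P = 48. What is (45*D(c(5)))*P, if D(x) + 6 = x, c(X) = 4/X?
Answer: -11232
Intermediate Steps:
D(x) = -6 + x
(45*D(c(5)))*P = (45*(-6 + 4/5))*48 = (45*(-6 + 4*(⅕)))*48 = (45*(-6 + ⅘))*48 = (45*(-26/5))*48 = -234*48 = -11232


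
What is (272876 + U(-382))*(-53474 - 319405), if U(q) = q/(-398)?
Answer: -20248267490685/199 ≈ -1.0175e+11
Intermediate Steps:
U(q) = -q/398 (U(q) = q*(-1/398) = -q/398)
(272876 + U(-382))*(-53474 - 319405) = (272876 - 1/398*(-382))*(-53474 - 319405) = (272876 + 191/199)*(-372879) = (54302515/199)*(-372879) = -20248267490685/199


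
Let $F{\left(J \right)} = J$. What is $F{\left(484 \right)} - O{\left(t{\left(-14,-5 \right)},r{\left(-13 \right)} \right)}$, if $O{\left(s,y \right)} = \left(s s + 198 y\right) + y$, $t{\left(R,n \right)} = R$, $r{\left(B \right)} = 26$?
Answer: $-4886$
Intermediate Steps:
$O{\left(s,y \right)} = s^{2} + 199 y$ ($O{\left(s,y \right)} = \left(s^{2} + 198 y\right) + y = s^{2} + 199 y$)
$F{\left(484 \right)} - O{\left(t{\left(-14,-5 \right)},r{\left(-13 \right)} \right)} = 484 - \left(\left(-14\right)^{2} + 199 \cdot 26\right) = 484 - \left(196 + 5174\right) = 484 - 5370 = -4886$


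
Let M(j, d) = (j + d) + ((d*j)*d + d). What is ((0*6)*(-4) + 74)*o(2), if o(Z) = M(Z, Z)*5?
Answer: 5180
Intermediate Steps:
M(j, d) = j + 2*d + j*d² (M(j, d) = (d + j) + (j*d² + d) = (d + j) + (d + j*d²) = j + 2*d + j*d²)
o(Z) = 5*Z³ + 15*Z (o(Z) = (Z + 2*Z + Z*Z²)*5 = (Z + 2*Z + Z³)*5 = (Z³ + 3*Z)*5 = 5*Z³ + 15*Z)
((0*6)*(-4) + 74)*o(2) = ((0*6)*(-4) + 74)*(5*2*(3 + 2²)) = (0*(-4) + 74)*(5*2*(3 + 4)) = (0 + 74)*(5*2*7) = 74*70 = 5180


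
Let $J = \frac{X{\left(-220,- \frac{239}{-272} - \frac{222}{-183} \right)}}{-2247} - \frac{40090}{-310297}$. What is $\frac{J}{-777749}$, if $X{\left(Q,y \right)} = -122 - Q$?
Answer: $- \frac{8524732}{77467951246413} \approx -1.1004 \cdot 10^{-7}$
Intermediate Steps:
$J = \frac{8524732}{99605337}$ ($J = \frac{-122 - -220}{-2247} - \frac{40090}{-310297} = \left(-122 + 220\right) \left(- \frac{1}{2247}\right) - - \frac{40090}{310297} = 98 \left(- \frac{1}{2247}\right) + \frac{40090}{310297} = - \frac{14}{321} + \frac{40090}{310297} = \frac{8524732}{99605337} \approx 0.085585$)
$\frac{J}{-777749} = \frac{8524732}{99605337 \left(-777749\right)} = \frac{8524732}{99605337} \left(- \frac{1}{777749}\right) = - \frac{8524732}{77467951246413}$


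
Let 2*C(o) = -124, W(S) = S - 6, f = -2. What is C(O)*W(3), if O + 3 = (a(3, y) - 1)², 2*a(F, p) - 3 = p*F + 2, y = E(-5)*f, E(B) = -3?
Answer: 186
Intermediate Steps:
y = 6 (y = -3*(-2) = 6)
a(F, p) = 5/2 + F*p/2 (a(F, p) = 3/2 + (p*F + 2)/2 = 3/2 + (F*p + 2)/2 = 3/2 + (2 + F*p)/2 = 3/2 + (1 + F*p/2) = 5/2 + F*p/2)
O = 429/4 (O = -3 + ((5/2 + (½)*3*6) - 1)² = -3 + ((5/2 + 9) - 1)² = -3 + (23/2 - 1)² = -3 + (21/2)² = -3 + 441/4 = 429/4 ≈ 107.25)
W(S) = -6 + S
C(o) = -62 (C(o) = (½)*(-124) = -62)
C(O)*W(3) = -62*(-6 + 3) = -62*(-3) = 186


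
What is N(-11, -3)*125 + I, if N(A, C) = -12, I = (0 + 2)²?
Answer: -1496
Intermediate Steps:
I = 4 (I = 2² = 4)
N(-11, -3)*125 + I = -12*125 + 4 = -1500 + 4 = -1496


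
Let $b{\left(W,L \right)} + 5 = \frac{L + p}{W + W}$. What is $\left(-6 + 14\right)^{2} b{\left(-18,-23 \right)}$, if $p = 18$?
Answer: $- \frac{2800}{9} \approx -311.11$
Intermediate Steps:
$b{\left(W,L \right)} = -5 + \frac{18 + L}{2 W}$ ($b{\left(W,L \right)} = -5 + \frac{L + 18}{W + W} = -5 + \frac{18 + L}{2 W}$)
$\left(-6 + 14\right)^{2} b{\left(-18,-23 \right)} = \left(-6 + 14\right)^{2} \frac{18 - 23 - -180}{2 \left(-18\right)} = 8^{2} \cdot \frac{1}{2} \left(- \frac{1}{18}\right) \left(18 - 23 + 180\right) = 64 \cdot \frac{1}{2} \left(- \frac{1}{18}\right) 175 = 64 \left(- \frac{175}{36}\right) = - \frac{2800}{9}$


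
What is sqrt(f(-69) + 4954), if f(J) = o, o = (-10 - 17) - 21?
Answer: sqrt(4906) ≈ 70.043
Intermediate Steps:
o = -48 (o = -27 - 21 = -48)
f(J) = -48
sqrt(f(-69) + 4954) = sqrt(-48 + 4954) = sqrt(4906)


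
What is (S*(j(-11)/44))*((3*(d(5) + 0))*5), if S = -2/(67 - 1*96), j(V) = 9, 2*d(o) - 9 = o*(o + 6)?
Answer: 2160/319 ≈ 6.7712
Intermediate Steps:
d(o) = 9/2 + o*(6 + o)/2 (d(o) = 9/2 + (o*(o + 6))/2 = 9/2 + (o*(6 + o))/2 = 9/2 + o*(6 + o)/2)
S = 2/29 (S = -2/(67 - 96) = -2/(-29) = -2*(-1/29) = 2/29 ≈ 0.068966)
(S*(j(-11)/44))*((3*(d(5) + 0))*5) = (2*(9/44)/29)*((3*((9/2 + (1/2)*5**2 + 3*5) + 0))*5) = (2*(9*(1/44))/29)*((3*((9/2 + (1/2)*25 + 15) + 0))*5) = ((2/29)*(9/44))*((3*((9/2 + 25/2 + 15) + 0))*5) = 9*((3*(32 + 0))*5)/638 = 9*((3*32)*5)/638 = 9*(96*5)/638 = (9/638)*480 = 2160/319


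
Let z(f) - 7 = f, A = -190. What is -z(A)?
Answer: 183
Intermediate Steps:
z(f) = 7 + f
-z(A) = -(7 - 190) = -1*(-183) = 183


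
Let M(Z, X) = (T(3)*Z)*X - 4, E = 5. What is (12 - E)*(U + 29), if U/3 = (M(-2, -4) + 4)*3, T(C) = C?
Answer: 1715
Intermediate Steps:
M(Z, X) = -4 + 3*X*Z (M(Z, X) = (3*Z)*X - 4 = 3*X*Z - 4 = -4 + 3*X*Z)
U = 216 (U = 3*(((-4 + 3*(-4)*(-2)) + 4)*3) = 3*(((-4 + 24) + 4)*3) = 3*((20 + 4)*3) = 3*(24*3) = 3*72 = 216)
(12 - E)*(U + 29) = (12 - 1*5)*(216 + 29) = (12 - 5)*245 = 7*245 = 1715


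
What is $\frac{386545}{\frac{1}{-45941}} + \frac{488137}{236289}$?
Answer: $- \frac{4196082405183068}{236289} \approx -1.7758 \cdot 10^{10}$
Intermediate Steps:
$\frac{386545}{\frac{1}{-45941}} + \frac{488137}{236289} = \frac{386545}{- \frac{1}{45941}} + 488137 \cdot \frac{1}{236289} = 386545 \left(-45941\right) + \frac{488137}{236289} = -17758263845 + \frac{488137}{236289} = - \frac{4196082405183068}{236289}$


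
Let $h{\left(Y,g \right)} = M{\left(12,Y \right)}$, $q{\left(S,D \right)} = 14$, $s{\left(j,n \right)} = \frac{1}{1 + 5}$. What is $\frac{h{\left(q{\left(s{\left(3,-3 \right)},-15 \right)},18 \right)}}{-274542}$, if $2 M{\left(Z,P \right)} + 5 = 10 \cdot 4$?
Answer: $- \frac{35}{549084} \approx -6.3743 \cdot 10^{-5}$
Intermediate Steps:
$s{\left(j,n \right)} = \frac{1}{6}$
$M{\left(Z,P \right)} = \frac{35}{2}$ ($M{\left(Z,P \right)} = - \frac{5}{2} + \frac{10 \cdot 4}{2} = - \frac{5}{2} + \frac{1}{2} \cdot 40 = - \frac{5}{2} + 20 = \frac{35}{2}$)
$h{\left(Y,g \right)} = \frac{35}{2}$
$\frac{h{\left(q{\left(s{\left(3,-3 \right)},-15 \right)},18 \right)}}{-274542} = \frac{35}{2 \left(-274542\right)} = \frac{35}{2} \left(- \frac{1}{274542}\right) = - \frac{35}{549084}$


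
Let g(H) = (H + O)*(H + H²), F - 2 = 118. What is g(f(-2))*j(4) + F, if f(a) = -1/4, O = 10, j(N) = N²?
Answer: 363/4 ≈ 90.750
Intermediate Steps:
F = 120 (F = 2 + 118 = 120)
f(a) = -¼ (f(a) = -1*¼ = -¼)
g(H) = (10 + H)*(H + H²) (g(H) = (H + 10)*(H + H²) = (10 + H)*(H + H²))
g(f(-2))*j(4) + F = -(10 + (-¼)² + 11*(-¼))/4*4² + 120 = -(10 + 1/16 - 11/4)/4*16 + 120 = -¼*117/16*16 + 120 = -117/64*16 + 120 = -117/4 + 120 = 363/4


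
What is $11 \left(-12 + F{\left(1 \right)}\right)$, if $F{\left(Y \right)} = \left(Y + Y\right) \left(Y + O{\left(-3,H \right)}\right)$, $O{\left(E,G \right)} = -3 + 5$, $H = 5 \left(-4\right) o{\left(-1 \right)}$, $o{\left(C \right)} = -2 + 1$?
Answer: $-66$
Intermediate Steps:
$o{\left(C \right)} = -1$
$H = 20$ ($H = 5 \left(-4\right) \left(-1\right) = \left(-20\right) \left(-1\right) = 20$)
$O{\left(E,G \right)} = 2$
$F{\left(Y \right)} = 2 Y \left(2 + Y\right)$ ($F{\left(Y \right)} = \left(Y + Y\right) \left(Y + 2\right) = 2 Y \left(2 + Y\right)$)
$11 \left(-12 + F{\left(1 \right)}\right) = 11 \left(-12 + 2 \cdot 1 \left(2 + 1\right)\right) = 11 \left(-12 + 2 \cdot 1 \cdot 3\right) = 11 \left(-12 + 6\right) = 11 \left(-6\right) = -66$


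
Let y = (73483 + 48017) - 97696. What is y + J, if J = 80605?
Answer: 104409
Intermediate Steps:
y = 23804 (y = 121500 - 97696 = 23804)
y + J = 23804 + 80605 = 104409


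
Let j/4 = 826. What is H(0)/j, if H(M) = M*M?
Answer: 0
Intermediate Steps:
j = 3304 (j = 4*826 = 3304)
H(M) = M²
H(0)/j = 0²/3304 = 0*(1/3304) = 0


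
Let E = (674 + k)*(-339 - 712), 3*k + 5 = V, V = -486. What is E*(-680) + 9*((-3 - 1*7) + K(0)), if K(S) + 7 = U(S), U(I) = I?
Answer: 1094174621/3 ≈ 3.6472e+8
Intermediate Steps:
K(S) = -7 + S
k = -491/3 (k = -5/3 + (⅓)*(-486) = -5/3 - 162 = -491/3 ≈ -163.67)
E = -1609081/3 (E = (674 - 491/3)*(-339 - 712) = (1531/3)*(-1051) = -1609081/3 ≈ -5.3636e+5)
E*(-680) + 9*((-3 - 1*7) + K(0)) = -1609081/3*(-680) + 9*((-3 - 1*7) + (-7 + 0)) = 1094175080/3 + 9*((-3 - 7) - 7) = 1094175080/3 + 9*(-10 - 7) = 1094175080/3 + 9*(-17) = 1094175080/3 - 153 = 1094174621/3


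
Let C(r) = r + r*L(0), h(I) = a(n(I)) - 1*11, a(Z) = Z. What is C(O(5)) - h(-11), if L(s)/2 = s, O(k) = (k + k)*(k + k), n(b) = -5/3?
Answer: 338/3 ≈ 112.67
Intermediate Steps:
n(b) = -5/3 (n(b) = -5*⅓ = -5/3)
h(I) = -38/3 (h(I) = -5/3 - 1*11 = -5/3 - 11 = -38/3)
O(k) = 4*k² (O(k) = (2*k)*(2*k) = 4*k²)
L(s) = 2*s
C(r) = r (C(r) = r + r*(2*0) = r + r*0 = r + 0 = r)
C(O(5)) - h(-11) = 4*5² - 1*(-38/3) = 4*25 + 38/3 = 100 + 38/3 = 338/3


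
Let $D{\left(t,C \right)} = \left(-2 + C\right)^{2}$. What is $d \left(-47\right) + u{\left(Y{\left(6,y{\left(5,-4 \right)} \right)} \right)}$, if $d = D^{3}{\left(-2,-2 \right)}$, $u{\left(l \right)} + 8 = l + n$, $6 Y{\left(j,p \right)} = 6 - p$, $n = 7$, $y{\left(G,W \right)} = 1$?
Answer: $- \frac{1155073}{6} \approx -1.9251 \cdot 10^{5}$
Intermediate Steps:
$Y{\left(j,p \right)} = 1 - \frac{p}{6}$ ($Y{\left(j,p \right)} = \frac{6 - p}{6} = 1 - \frac{p}{6}$)
$u{\left(l \right)} = -1 + l$ ($u{\left(l \right)} = -8 + \left(l + 7\right) = -8 + \left(7 + l\right) = -1 + l$)
$d = 4096$ ($d = \left(\left(-2 - 2\right)^{2}\right)^{3} = \left(\left(-4\right)^{2}\right)^{3} = 16^{3} = 4096$)
$d \left(-47\right) + u{\left(Y{\left(6,y{\left(5,-4 \right)} \right)} \right)} = 4096 \left(-47\right) + \left(-1 + \left(1 - \frac{1}{6}\right)\right) = -192512 + \left(-1 + \left(1 - \frac{1}{6}\right)\right) = -192512 + \left(-1 + \frac{5}{6}\right) = -192512 - \frac{1}{6} = - \frac{1155073}{6}$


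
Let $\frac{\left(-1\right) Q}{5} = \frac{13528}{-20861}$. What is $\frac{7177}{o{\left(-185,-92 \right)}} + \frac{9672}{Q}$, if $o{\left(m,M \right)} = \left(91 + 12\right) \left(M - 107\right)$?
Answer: $\frac{516893110118}{173302135} \approx 2982.6$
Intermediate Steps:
$o{\left(m,M \right)} = -11021 + 103 M$ ($o{\left(m,M \right)} = 103 \left(-107 + M\right) = -11021 + 103 M$)
$Q = \frac{67640}{20861}$ ($Q = - 5 \frac{13528}{-20861} = - 5 \cdot 13528 \left(- \frac{1}{20861}\right) = \left(-5\right) \left(- \frac{13528}{20861}\right) = \frac{67640}{20861} \approx 3.2424$)
$\frac{7177}{o{\left(-185,-92 \right)}} + \frac{9672}{Q} = \frac{7177}{-11021 + 103 \left(-92\right)} + \frac{9672}{\frac{67640}{20861}} = \frac{7177}{-11021 - 9476} + 9672 \cdot \frac{20861}{67640} = \frac{7177}{-20497} + \frac{25220949}{8455} = 7177 \left(- \frac{1}{20497}\right) + \frac{25220949}{8455} = - \frac{7177}{20497} + \frac{25220949}{8455} = \frac{516893110118}{173302135}$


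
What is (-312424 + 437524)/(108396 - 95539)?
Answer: 125100/12857 ≈ 9.7301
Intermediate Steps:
(-312424 + 437524)/(108396 - 95539) = 125100/12857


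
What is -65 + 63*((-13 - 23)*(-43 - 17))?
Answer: 136015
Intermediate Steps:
-65 + 63*((-13 - 23)*(-43 - 17)) = -65 + 63*(-36*(-60)) = -65 + 63*2160 = -65 + 136080 = 136015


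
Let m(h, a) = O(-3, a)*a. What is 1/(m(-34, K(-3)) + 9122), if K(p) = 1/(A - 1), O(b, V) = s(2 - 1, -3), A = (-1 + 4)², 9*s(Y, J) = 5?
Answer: 72/656789 ≈ 0.00010962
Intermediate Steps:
s(Y, J) = 5/9 (s(Y, J) = (⅑)*5 = 5/9)
A = 9 (A = 3² = 9)
O(b, V) = 5/9
K(p) = ⅛ (K(p) = 1/(9 - 1) = 1/8 = ⅛)
m(h, a) = 5*a/9
1/(m(-34, K(-3)) + 9122) = 1/((5/9)*(⅛) + 9122) = 1/(5/72 + 9122) = 1/(656789/72) = 72/656789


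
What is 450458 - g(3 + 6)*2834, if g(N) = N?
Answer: 424952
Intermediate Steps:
450458 - g(3 + 6)*2834 = 450458 - (3 + 6)*2834 = 450458 - 9*2834 = 450458 - 1*25506 = 450458 - 25506 = 424952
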